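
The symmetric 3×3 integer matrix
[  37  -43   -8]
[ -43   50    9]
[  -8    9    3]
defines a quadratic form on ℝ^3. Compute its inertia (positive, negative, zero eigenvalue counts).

step 0: pivot 37 → sign +
step 1: pivot 1/37 → sign +
step 2: pivot -2 → sign −
signature = (2, 1, 0)

Answer: (2, 1, 0)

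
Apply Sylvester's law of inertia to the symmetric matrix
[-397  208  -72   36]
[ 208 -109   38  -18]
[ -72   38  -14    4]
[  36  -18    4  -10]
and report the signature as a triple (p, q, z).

Answer: (1, 3, 0)

Derivation:
step 0: pivot -397 → sign −
step 1: pivot -9/397 → sign −
step 2: pivot 22/9 → sign +
step 3: pivot -2/11 → sign −
signature = (1, 3, 0)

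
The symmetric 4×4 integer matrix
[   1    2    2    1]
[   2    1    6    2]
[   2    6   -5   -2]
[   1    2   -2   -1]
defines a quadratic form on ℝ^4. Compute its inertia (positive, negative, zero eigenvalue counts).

step 0: pivot 1 → sign +
step 1: pivot -3 → sign −
step 2: pivot -23/3 → sign −
step 3: pivot 2/23 → sign +
signature = (2, 2, 0)

Answer: (2, 2, 0)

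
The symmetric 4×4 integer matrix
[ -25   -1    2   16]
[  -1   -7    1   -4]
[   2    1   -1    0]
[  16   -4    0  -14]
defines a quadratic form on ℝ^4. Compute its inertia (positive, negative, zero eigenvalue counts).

step 0: pivot -25 → sign −
step 1: pivot -174/25 → sign −
step 2: pivot -125/174 → sign −
step 3: pivot -6/125 → sign −
signature = (0, 4, 0)

Answer: (0, 4, 0)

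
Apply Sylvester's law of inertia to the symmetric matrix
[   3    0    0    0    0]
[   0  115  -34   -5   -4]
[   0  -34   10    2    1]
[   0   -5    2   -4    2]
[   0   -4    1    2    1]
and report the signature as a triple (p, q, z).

Answer: (4, 1, 0)

Derivation:
step 0: pivot 3 → sign +
step 1: pivot 115 → sign +
step 2: pivot -6/115 → sign −
step 3: pivot 1 → sign +
step 4: pivot 3/2 → sign +
signature = (4, 1, 0)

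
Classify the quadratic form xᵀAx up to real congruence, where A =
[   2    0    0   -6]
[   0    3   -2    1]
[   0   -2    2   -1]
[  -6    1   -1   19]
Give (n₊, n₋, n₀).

step 0: pivot 2 → sign +
step 1: pivot 3 → sign +
step 2: pivot 2/3 → sign +
step 3: pivot 1/2 → sign +
signature = (4, 0, 0)

Answer: (4, 0, 0)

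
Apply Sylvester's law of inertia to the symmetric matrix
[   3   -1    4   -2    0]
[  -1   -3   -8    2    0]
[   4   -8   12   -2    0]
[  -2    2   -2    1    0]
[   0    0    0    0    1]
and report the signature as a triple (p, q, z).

step 0: pivot 3 → sign +
step 1: pivot -10/3 → sign −
step 2: pivot 20 → sign +
step 3: pivot 1 → sign +
step 4: row/col 4 already zero → sign 0
signature = (3, 1, 1)

Answer: (3, 1, 1)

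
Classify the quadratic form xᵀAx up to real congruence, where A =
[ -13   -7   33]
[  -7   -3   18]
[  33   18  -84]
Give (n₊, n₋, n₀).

step 0: pivot -13 → sign −
step 1: pivot 10/13 → sign +
step 2: pivot -3/10 → sign −
signature = (1, 2, 0)

Answer: (1, 2, 0)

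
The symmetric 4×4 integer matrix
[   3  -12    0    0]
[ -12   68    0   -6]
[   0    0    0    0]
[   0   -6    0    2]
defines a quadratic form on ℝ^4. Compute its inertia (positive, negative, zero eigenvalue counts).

Answer: (3, 0, 1)

Derivation:
step 0: pivot 3 → sign +
step 1: pivot 20 → sign +
step 2: pivot 1/5 → sign +
step 3: row/col 3 already zero → sign 0
signature = (3, 0, 1)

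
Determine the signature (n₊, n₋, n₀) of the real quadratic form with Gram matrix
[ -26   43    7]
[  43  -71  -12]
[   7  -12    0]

step 0: pivot -26 → sign −
step 1: pivot 3/26 → sign +
step 2: pivot 1/3 → sign +
signature = (2, 1, 0)

Answer: (2, 1, 0)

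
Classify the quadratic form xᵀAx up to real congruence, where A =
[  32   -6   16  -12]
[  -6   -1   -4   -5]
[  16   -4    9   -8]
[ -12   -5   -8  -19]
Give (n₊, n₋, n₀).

step 0: pivot 32 → sign +
step 1: pivot -17/8 → sign −
step 2: pivot 25/17 → sign +
step 3: pivot -3/25 → sign −
signature = (2, 2, 0)

Answer: (2, 2, 0)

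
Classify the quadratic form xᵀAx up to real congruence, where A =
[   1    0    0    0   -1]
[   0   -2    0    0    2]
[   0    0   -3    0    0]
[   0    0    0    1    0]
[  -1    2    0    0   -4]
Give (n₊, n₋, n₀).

Answer: (2, 3, 0)

Derivation:
step 0: pivot 1 → sign +
step 1: pivot -2 → sign −
step 2: pivot -3 → sign −
step 3: pivot 1 → sign +
step 4: pivot -3 → sign −
signature = (2, 3, 0)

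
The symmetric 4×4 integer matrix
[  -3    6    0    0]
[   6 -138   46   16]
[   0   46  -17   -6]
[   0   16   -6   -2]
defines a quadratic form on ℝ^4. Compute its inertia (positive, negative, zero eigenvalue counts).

step 0: pivot -3 → sign −
step 1: pivot -126 → sign −
step 2: pivot -13/63 → sign −
step 3: pivot 2/13 → sign +
signature = (1, 3, 0)

Answer: (1, 3, 0)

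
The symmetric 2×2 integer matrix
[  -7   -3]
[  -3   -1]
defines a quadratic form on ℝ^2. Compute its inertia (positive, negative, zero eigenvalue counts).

step 0: pivot -7 → sign −
step 1: pivot 2/7 → sign +
signature = (1, 1, 0)

Answer: (1, 1, 0)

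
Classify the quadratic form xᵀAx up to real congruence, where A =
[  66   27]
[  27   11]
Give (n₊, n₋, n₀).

Answer: (1, 1, 0)

Derivation:
step 0: pivot 66 → sign +
step 1: pivot -1/22 → sign −
signature = (1, 1, 0)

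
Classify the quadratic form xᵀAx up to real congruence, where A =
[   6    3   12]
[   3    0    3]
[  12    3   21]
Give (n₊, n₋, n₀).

step 0: pivot 6 → sign +
step 1: pivot -3/2 → sign −
step 2: pivot 3 → sign +
signature = (2, 1, 0)

Answer: (2, 1, 0)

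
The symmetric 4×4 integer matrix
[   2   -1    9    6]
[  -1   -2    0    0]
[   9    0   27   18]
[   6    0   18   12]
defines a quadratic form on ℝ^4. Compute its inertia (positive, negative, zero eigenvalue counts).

Answer: (1, 2, 1)

Derivation:
step 0: pivot 2 → sign +
step 1: pivot -5/2 → sign −
step 2: pivot -27/5 → sign −
step 3: row/col 3 already zero → sign 0
signature = (1, 2, 1)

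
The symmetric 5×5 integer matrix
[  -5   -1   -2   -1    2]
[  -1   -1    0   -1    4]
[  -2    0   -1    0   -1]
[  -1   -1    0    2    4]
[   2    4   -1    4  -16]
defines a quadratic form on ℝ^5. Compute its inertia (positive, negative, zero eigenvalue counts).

step 0: pivot -5 → sign −
step 1: pivot -4/5 → sign −
step 2: pivot 3 → sign +
step 3: pivot 1 → sign +
step 4: row/col 4 already zero → sign 0
signature = (2, 2, 1)

Answer: (2, 2, 1)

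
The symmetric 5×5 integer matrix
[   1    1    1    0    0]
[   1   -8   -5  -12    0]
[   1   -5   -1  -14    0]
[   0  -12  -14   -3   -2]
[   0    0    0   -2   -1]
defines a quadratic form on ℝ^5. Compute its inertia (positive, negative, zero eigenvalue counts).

step 0: pivot 1 → sign +
step 1: pivot -9 → sign −
step 2: pivot 2 → sign +
step 3: pivot -5 → sign −
step 4: pivot -1/5 → sign −
signature = (2, 3, 0)

Answer: (2, 3, 0)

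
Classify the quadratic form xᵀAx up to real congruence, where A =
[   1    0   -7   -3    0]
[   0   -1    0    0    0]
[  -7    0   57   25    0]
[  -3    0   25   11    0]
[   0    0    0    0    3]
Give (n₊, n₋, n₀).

step 0: pivot 1 → sign +
step 1: pivot -1 → sign −
step 2: pivot 8 → sign +
step 3: pivot 3 → sign +
step 4: row/col 4 already zero → sign 0
signature = (3, 1, 1)

Answer: (3, 1, 1)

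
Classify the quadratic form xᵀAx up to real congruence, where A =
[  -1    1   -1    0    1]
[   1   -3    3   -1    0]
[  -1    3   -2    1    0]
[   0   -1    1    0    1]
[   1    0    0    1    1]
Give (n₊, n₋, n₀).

Answer: (3, 2, 0)

Derivation:
step 0: pivot -1 → sign −
step 1: pivot -2 → sign −
step 2: pivot 1 → sign +
step 3: pivot 1/2 → sign +
step 4: pivot 2 → sign +
signature = (3, 2, 0)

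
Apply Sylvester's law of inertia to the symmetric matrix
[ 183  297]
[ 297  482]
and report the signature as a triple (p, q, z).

step 0: pivot 183 → sign +
step 1: pivot -1/61 → sign −
signature = (1, 1, 0)

Answer: (1, 1, 0)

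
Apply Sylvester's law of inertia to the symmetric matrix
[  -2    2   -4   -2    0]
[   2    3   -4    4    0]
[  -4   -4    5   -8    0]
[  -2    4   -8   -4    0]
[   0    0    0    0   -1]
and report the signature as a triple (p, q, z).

step 0: pivot -2 → sign −
step 1: pivot 5 → sign +
step 2: pivot 1/5 → sign +
step 3: pivot -6 → sign −
step 4: pivot -1 → sign −
signature = (2, 3, 0)

Answer: (2, 3, 0)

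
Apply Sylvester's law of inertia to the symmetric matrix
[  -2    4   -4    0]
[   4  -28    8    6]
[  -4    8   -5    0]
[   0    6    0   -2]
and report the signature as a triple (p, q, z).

Answer: (1, 3, 0)

Derivation:
step 0: pivot -2 → sign −
step 1: pivot -20 → sign −
step 2: pivot 3 → sign +
step 3: pivot -1/5 → sign −
signature = (1, 3, 0)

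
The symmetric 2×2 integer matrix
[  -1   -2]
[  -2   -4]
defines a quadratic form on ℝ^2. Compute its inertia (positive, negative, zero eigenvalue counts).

Answer: (0, 1, 1)

Derivation:
step 0: pivot -1 → sign −
step 1: row/col 1 already zero → sign 0
signature = (0, 1, 1)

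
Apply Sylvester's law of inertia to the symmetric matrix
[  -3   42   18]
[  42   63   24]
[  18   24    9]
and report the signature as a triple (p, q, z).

Answer: (1, 2, 0)

Derivation:
step 0: pivot -3 → sign −
step 1: pivot 651 → sign +
step 2: pivot -3/217 → sign −
signature = (1, 2, 0)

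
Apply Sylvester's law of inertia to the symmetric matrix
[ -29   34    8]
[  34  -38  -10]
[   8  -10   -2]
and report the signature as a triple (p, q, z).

Answer: (1, 1, 1)

Derivation:
step 0: pivot -29 → sign −
step 1: pivot 54/29 → sign +
step 2: row/col 2 already zero → sign 0
signature = (1, 1, 1)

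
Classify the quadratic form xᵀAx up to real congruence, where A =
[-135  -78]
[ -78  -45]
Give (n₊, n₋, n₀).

Answer: (1, 1, 0)

Derivation:
step 0: pivot -135 → sign −
step 1: pivot 1/15 → sign +
signature = (1, 1, 0)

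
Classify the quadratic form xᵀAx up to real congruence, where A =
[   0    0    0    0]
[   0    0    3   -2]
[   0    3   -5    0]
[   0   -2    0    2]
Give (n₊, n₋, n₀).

step 0: pivot -5 → sign −
step 1: pivot 9/5 → sign +
step 2: pivot -2/9 → sign −
step 3: row/col 3 already zero → sign 0
signature = (1, 2, 1)

Answer: (1, 2, 1)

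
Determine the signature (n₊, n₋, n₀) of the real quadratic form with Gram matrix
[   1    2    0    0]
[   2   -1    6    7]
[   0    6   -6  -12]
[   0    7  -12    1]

Answer: (2, 1, 1)

Derivation:
step 0: pivot 1 → sign +
step 1: pivot -5 → sign −
step 2: pivot 6/5 → sign +
step 3: row/col 3 already zero → sign 0
signature = (2, 1, 1)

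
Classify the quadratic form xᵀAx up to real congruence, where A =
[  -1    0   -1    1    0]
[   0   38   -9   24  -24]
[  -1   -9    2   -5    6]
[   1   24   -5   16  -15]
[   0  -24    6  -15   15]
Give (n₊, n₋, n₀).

step 0: pivot -1 → sign −
step 1: pivot 38 → sign +
step 2: pivot 33/38 → sign +
step 3: pivot 19/11 → sign +
step 4: pivot -6/19 → sign −
signature = (3, 2, 0)

Answer: (3, 2, 0)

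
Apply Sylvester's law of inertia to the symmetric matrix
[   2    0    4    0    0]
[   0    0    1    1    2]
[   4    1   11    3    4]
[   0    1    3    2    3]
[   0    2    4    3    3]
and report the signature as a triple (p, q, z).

step 0: pivot 2 → sign +
step 1: pivot 3 → sign +
step 2: pivot -1/3 → sign −
step 3: pivot -1 → sign −
step 4: row/col 4 already zero → sign 0
signature = (2, 2, 1)

Answer: (2, 2, 1)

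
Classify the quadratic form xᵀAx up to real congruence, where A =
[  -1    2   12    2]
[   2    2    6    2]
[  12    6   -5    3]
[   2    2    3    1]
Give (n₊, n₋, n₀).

Answer: (1, 3, 0)

Derivation:
step 0: pivot -1 → sign −
step 1: pivot 6 → sign +
step 2: pivot -11 → sign −
step 3: pivot -2/11 → sign −
signature = (1, 3, 0)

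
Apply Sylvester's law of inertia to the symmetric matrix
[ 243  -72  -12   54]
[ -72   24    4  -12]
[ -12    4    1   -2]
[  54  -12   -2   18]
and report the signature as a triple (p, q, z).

Answer: (3, 0, 1)

Derivation:
step 0: pivot 243 → sign +
step 1: pivot 8/3 → sign +
step 2: pivot 1/3 → sign +
step 3: row/col 3 already zero → sign 0
signature = (3, 0, 1)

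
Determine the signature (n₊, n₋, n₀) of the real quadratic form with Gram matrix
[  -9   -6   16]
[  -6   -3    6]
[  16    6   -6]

step 0: pivot -9 → sign −
step 1: pivot 1 → sign +
step 2: pivot 2/3 → sign +
signature = (2, 1, 0)

Answer: (2, 1, 0)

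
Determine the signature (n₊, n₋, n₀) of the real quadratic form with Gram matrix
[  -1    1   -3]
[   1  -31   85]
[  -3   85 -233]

Answer: (1, 2, 0)

Derivation:
step 0: pivot -1 → sign −
step 1: pivot -30 → sign −
step 2: pivot 2/15 → sign +
signature = (1, 2, 0)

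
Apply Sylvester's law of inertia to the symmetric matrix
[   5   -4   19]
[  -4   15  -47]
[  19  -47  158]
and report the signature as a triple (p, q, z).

Answer: (3, 0, 0)

Derivation:
step 0: pivot 5 → sign +
step 1: pivot 59/5 → sign +
step 2: pivot 6/59 → sign +
signature = (3, 0, 0)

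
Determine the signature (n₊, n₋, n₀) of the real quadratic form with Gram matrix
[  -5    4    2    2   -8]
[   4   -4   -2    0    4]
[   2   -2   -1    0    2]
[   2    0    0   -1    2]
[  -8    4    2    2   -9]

Answer: (1, 3, 1)

Derivation:
step 0: pivot -5 → sign −
step 1: pivot -4/5 → sign −
step 2: pivot 3 → sign +
step 3: pivot -1 → sign −
step 4: row/col 4 already zero → sign 0
signature = (1, 3, 1)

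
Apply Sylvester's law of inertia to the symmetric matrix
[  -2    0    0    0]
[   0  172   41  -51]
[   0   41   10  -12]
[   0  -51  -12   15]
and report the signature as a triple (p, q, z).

Answer: (2, 2, 0)

Derivation:
step 0: pivot -2 → sign −
step 1: pivot 172 → sign +
step 2: pivot 39/172 → sign +
step 3: pivot -3/13 → sign −
signature = (2, 2, 0)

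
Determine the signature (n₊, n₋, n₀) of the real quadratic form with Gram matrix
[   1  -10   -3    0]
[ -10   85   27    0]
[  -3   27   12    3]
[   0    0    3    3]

Answer: (3, 1, 0)

Derivation:
step 0: pivot 1 → sign +
step 1: pivot -15 → sign −
step 2: pivot 18/5 → sign +
step 3: pivot 1/2 → sign +
signature = (3, 1, 0)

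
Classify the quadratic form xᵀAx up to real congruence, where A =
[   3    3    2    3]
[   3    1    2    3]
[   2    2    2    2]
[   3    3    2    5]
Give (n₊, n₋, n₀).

step 0: pivot 3 → sign +
step 1: pivot -2 → sign −
step 2: pivot 2/3 → sign +
step 3: pivot 2 → sign +
signature = (3, 1, 0)

Answer: (3, 1, 0)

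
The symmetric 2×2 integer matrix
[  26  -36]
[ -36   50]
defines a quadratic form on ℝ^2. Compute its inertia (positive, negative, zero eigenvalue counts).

step 0: pivot 26 → sign +
step 1: pivot 2/13 → sign +
signature = (2, 0, 0)

Answer: (2, 0, 0)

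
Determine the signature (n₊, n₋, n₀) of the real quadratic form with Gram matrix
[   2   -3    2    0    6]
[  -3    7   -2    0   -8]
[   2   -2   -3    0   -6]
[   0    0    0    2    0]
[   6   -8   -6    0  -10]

step 0: pivot 2 → sign +
step 1: pivot 5/2 → sign +
step 2: pivot -27/5 → sign −
step 3: pivot 2 → sign +
step 4: pivot 2/27 → sign +
signature = (4, 1, 0)

Answer: (4, 1, 0)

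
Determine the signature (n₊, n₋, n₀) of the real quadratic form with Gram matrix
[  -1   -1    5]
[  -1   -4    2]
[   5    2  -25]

Answer: (1, 2, 0)

Derivation:
step 0: pivot -1 → sign −
step 1: pivot -3 → sign −
step 2: pivot 3 → sign +
signature = (1, 2, 0)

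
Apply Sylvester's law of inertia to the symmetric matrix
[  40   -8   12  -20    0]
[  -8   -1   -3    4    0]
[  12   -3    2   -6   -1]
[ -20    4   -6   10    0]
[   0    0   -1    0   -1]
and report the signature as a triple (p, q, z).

Answer: (1, 3, 1)

Derivation:
step 0: pivot 40 → sign +
step 1: pivot -13/5 → sign −
step 2: pivot -19/13 → sign −
step 3: pivot -6/19 → sign −
step 4: row/col 4 already zero → sign 0
signature = (1, 3, 1)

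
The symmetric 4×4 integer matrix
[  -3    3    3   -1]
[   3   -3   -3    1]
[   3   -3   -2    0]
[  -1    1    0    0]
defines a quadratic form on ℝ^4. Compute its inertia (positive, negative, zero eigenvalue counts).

Answer: (1, 2, 1)

Derivation:
step 0: pivot -3 → sign −
step 1: pivot 1 → sign +
step 2: pivot -2/3 → sign −
step 3: row/col 3 already zero → sign 0
signature = (1, 2, 1)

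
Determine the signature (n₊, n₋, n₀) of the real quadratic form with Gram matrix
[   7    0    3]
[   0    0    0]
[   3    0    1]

Answer: (1, 1, 1)

Derivation:
step 0: pivot 7 → sign +
step 1: pivot -2/7 → sign −
step 2: row/col 2 already zero → sign 0
signature = (1, 1, 1)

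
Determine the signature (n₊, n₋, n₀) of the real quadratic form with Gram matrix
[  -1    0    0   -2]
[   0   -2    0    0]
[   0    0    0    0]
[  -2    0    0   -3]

Answer: (1, 2, 1)

Derivation:
step 0: pivot -1 → sign −
step 1: pivot -2 → sign −
step 2: pivot 1 → sign +
step 3: row/col 3 already zero → sign 0
signature = (1, 2, 1)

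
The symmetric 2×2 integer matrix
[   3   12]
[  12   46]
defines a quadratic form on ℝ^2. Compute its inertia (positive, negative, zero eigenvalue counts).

Answer: (1, 1, 0)

Derivation:
step 0: pivot 3 → sign +
step 1: pivot -2 → sign −
signature = (1, 1, 0)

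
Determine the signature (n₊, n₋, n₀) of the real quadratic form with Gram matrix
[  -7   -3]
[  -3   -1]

step 0: pivot -7 → sign −
step 1: pivot 2/7 → sign +
signature = (1, 1, 0)

Answer: (1, 1, 0)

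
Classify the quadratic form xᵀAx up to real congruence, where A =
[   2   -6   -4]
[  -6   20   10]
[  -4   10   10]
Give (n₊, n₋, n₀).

Answer: (2, 0, 1)

Derivation:
step 0: pivot 2 → sign +
step 1: pivot 2 → sign +
step 2: row/col 2 already zero → sign 0
signature = (2, 0, 1)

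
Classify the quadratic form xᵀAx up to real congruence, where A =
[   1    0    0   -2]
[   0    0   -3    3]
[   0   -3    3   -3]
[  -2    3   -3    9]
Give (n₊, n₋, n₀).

step 0: pivot 1 → sign +
step 1: pivot 3 → sign +
step 2: pivot -3 → sign −
step 3: pivot 2 → sign +
signature = (3, 1, 0)

Answer: (3, 1, 0)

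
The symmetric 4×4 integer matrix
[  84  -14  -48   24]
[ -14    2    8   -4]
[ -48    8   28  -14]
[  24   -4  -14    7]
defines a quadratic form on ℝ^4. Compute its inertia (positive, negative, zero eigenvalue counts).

step 0: pivot 84 → sign +
step 1: pivot -1/3 → sign −
step 2: pivot 4/7 → sign +
step 3: row/col 3 already zero → sign 0
signature = (2, 1, 1)

Answer: (2, 1, 1)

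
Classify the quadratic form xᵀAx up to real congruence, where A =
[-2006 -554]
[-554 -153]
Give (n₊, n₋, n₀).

Answer: (0, 2, 0)

Derivation:
step 0: pivot -2006 → sign −
step 1: pivot -1/1003 → sign −
signature = (0, 2, 0)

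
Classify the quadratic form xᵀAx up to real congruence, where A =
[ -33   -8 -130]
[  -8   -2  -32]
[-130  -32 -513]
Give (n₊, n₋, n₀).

Answer: (1, 2, 0)

Derivation:
step 0: pivot -33 → sign −
step 1: pivot -2/33 → sign −
step 2: pivot 3 → sign +
signature = (1, 2, 0)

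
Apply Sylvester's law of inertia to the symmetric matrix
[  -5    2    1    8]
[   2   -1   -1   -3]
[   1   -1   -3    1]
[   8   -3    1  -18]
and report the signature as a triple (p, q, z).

step 0: pivot -5 → sign −
step 1: pivot -1/5 → sign −
step 2: pivot -1 → sign −
step 3: pivot -1 → sign −
signature = (0, 4, 0)

Answer: (0, 4, 0)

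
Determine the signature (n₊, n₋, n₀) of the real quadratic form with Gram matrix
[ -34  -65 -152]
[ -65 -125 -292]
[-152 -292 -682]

step 0: pivot -34 → sign −
step 1: pivot -25/34 → sign −
step 2: pivot 6/25 → sign +
signature = (1, 2, 0)

Answer: (1, 2, 0)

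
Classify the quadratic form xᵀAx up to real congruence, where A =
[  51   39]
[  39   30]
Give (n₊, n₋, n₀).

Answer: (2, 0, 0)

Derivation:
step 0: pivot 51 → sign +
step 1: pivot 3/17 → sign +
signature = (2, 0, 0)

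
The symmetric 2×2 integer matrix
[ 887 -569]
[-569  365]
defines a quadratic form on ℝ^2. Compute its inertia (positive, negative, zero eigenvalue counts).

Answer: (1, 1, 0)

Derivation:
step 0: pivot 887 → sign +
step 1: pivot -6/887 → sign −
signature = (1, 1, 0)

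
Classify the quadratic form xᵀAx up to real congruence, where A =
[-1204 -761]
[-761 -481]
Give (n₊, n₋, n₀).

step 0: pivot -1204 → sign −
step 1: pivot -3/1204 → sign −
signature = (0, 2, 0)

Answer: (0, 2, 0)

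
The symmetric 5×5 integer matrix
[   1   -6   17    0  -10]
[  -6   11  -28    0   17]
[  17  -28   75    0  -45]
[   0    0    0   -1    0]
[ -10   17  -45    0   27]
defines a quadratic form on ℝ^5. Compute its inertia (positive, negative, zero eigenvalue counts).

Answer: (2, 3, 0)

Derivation:
step 0: pivot 1 → sign +
step 1: pivot -25 → sign −
step 2: pivot 126/25 → sign +
step 3: pivot -1 → sign −
step 4: pivot -1/14 → sign −
signature = (2, 3, 0)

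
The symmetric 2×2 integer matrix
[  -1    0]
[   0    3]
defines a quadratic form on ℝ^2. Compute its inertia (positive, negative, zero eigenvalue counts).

Answer: (1, 1, 0)

Derivation:
step 0: pivot -1 → sign −
step 1: pivot 3 → sign +
signature = (1, 1, 0)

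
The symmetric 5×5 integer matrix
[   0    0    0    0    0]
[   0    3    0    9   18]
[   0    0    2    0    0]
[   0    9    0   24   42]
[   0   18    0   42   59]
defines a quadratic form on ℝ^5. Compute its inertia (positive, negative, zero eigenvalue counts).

step 0: pivot 3 → sign +
step 1: pivot 2 → sign +
step 2: pivot -3 → sign −
step 3: pivot -1 → sign −
step 4: row/col 4 already zero → sign 0
signature = (2, 2, 1)

Answer: (2, 2, 1)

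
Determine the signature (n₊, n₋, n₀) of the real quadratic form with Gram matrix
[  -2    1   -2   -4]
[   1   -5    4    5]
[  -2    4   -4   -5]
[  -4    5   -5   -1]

step 0: pivot -2 → sign −
step 1: pivot -9/2 → sign −
step 2: pivot 9 → sign +
step 3: pivot -1/9 → sign −
signature = (1, 3, 0)

Answer: (1, 3, 0)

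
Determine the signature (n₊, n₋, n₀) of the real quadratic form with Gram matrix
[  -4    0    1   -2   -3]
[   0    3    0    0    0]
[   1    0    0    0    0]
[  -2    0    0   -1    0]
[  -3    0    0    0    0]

Answer: (2, 2, 1)

Derivation:
step 0: pivot -4 → sign −
step 1: pivot 3 → sign +
step 2: pivot 1/4 → sign +
step 3: pivot -1 → sign −
step 4: row/col 4 already zero → sign 0
signature = (2, 2, 1)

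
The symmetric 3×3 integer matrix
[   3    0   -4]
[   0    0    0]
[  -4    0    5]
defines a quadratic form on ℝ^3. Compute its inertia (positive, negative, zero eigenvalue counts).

Answer: (1, 1, 1)

Derivation:
step 0: pivot 3 → sign +
step 1: pivot -1/3 → sign −
step 2: row/col 2 already zero → sign 0
signature = (1, 1, 1)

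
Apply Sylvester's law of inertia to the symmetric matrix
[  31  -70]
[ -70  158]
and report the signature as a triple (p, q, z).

Answer: (1, 1, 0)

Derivation:
step 0: pivot 31 → sign +
step 1: pivot -2/31 → sign −
signature = (1, 1, 0)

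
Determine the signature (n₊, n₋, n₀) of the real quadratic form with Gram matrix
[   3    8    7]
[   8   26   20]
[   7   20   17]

Answer: (3, 0, 0)

Derivation:
step 0: pivot 3 → sign +
step 1: pivot 14/3 → sign +
step 2: pivot 2/7 → sign +
signature = (3, 0, 0)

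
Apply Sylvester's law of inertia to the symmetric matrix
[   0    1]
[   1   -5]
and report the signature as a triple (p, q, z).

step 0: pivot -5 → sign −
step 1: pivot 1/5 → sign +
signature = (1, 1, 0)

Answer: (1, 1, 0)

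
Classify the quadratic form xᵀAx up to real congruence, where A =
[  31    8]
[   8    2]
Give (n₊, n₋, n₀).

step 0: pivot 31 → sign +
step 1: pivot -2/31 → sign −
signature = (1, 1, 0)

Answer: (1, 1, 0)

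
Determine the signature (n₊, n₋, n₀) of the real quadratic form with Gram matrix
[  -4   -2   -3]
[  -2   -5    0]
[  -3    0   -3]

step 0: pivot -4 → sign −
step 1: pivot -4 → sign −
step 2: pivot -3/16 → sign −
signature = (0, 3, 0)

Answer: (0, 3, 0)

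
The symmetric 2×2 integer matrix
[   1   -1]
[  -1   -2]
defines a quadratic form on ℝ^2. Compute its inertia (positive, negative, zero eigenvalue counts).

step 0: pivot 1 → sign +
step 1: pivot -3 → sign −
signature = (1, 1, 0)

Answer: (1, 1, 0)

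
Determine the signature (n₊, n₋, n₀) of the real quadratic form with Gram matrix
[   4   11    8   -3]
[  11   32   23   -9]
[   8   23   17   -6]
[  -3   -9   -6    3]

step 0: pivot 4 → sign +
step 1: pivot 7/4 → sign +
step 2: pivot 3/7 → sign +
step 3: row/col 3 already zero → sign 0
signature = (3, 0, 1)

Answer: (3, 0, 1)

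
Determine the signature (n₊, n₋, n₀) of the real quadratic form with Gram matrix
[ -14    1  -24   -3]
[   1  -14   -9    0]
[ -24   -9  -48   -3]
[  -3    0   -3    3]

step 0: pivot -14 → sign −
step 1: pivot -195/14 → sign −
step 2: pivot 18/13 → sign +
step 3: pivot -1/5 → sign −
signature = (1, 3, 0)

Answer: (1, 3, 0)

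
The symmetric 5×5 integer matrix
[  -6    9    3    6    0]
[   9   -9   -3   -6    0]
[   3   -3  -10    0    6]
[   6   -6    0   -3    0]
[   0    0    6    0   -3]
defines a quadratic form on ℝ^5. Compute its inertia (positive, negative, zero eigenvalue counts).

Answer: (2, 3, 0)

Derivation:
step 0: pivot -6 → sign −
step 1: pivot 9/2 → sign +
step 2: pivot -9 → sign −
step 3: pivot 13/9 → sign +
step 4: pivot -3/13 → sign −
signature = (2, 3, 0)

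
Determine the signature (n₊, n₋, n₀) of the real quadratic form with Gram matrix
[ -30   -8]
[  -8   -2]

Answer: (1, 1, 0)

Derivation:
step 0: pivot -30 → sign −
step 1: pivot 2/15 → sign +
signature = (1, 1, 0)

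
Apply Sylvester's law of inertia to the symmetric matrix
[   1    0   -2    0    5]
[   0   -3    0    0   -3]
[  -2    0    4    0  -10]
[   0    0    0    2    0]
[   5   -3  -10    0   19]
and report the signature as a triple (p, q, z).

Answer: (2, 2, 1)

Derivation:
step 0: pivot 1 → sign +
step 1: pivot -3 → sign −
step 2: pivot 2 → sign +
step 3: pivot -3 → sign −
step 4: row/col 4 already zero → sign 0
signature = (2, 2, 1)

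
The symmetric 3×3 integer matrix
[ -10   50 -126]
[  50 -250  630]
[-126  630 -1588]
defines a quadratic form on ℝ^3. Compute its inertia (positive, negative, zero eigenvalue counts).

step 0: pivot -10 → sign −
step 1: pivot -2/5 → sign −
step 2: row/col 2 already zero → sign 0
signature = (0, 2, 1)

Answer: (0, 2, 1)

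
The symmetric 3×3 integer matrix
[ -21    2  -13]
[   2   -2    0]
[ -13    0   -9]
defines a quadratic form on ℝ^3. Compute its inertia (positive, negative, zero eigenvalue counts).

Answer: (0, 3, 0)

Derivation:
step 0: pivot -21 → sign −
step 1: pivot -38/21 → sign −
step 2: pivot -2/19 → sign −
signature = (0, 3, 0)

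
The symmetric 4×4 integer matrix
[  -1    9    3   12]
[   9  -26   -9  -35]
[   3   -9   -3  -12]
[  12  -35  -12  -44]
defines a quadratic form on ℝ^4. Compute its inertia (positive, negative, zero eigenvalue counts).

Answer: (3, 1, 0)

Derivation:
step 0: pivot -1 → sign −
step 1: pivot 55 → sign +
step 2: pivot 6/55 → sign +
step 3: pivot 3 → sign +
signature = (3, 1, 0)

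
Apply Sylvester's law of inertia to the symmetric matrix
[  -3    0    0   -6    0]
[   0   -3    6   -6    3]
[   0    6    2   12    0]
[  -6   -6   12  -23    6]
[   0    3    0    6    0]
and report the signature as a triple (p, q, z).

step 0: pivot -3 → sign −
step 1: pivot -3 → sign −
step 2: pivot 14 → sign +
step 3: pivot 1 → sign +
step 4: pivot 3/7 → sign +
signature = (3, 2, 0)

Answer: (3, 2, 0)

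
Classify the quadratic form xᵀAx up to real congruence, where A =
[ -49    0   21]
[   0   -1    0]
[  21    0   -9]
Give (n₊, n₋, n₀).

step 0: pivot -49 → sign −
step 1: pivot -1 → sign −
step 2: row/col 2 already zero → sign 0
signature = (0, 2, 1)

Answer: (0, 2, 1)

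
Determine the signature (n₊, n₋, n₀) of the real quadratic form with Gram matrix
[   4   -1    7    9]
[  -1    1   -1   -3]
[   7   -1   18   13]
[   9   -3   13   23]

Answer: (4, 0, 0)

Derivation:
step 0: pivot 4 → sign +
step 1: pivot 3/4 → sign +
step 2: pivot 5 → sign +
step 3: pivot 6/5 → sign +
signature = (4, 0, 0)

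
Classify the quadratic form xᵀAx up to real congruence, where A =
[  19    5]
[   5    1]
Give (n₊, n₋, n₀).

Answer: (1, 1, 0)

Derivation:
step 0: pivot 19 → sign +
step 1: pivot -6/19 → sign −
signature = (1, 1, 0)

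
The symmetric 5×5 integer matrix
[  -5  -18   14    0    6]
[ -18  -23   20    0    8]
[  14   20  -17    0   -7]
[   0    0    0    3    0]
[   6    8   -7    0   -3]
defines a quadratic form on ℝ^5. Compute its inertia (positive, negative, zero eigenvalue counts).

Answer: (3, 2, 0)

Derivation:
step 0: pivot -5 → sign −
step 1: pivot 209/5 → sign +
step 2: pivot 1/11 → sign +
step 3: pivot 3 → sign +
step 4: pivot -6/19 → sign −
signature = (3, 2, 0)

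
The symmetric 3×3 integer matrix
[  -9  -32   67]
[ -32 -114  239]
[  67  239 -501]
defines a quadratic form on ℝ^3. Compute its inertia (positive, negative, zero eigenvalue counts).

Answer: (1, 2, 0)

Derivation:
step 0: pivot -9 → sign −
step 1: pivot -2/9 → sign −
step 2: pivot 1/2 → sign +
signature = (1, 2, 0)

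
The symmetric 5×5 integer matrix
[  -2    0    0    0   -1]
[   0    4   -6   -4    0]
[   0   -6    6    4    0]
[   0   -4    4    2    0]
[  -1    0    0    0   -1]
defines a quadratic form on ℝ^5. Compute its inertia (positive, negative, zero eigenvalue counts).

Answer: (1, 4, 0)

Derivation:
step 0: pivot -2 → sign −
step 1: pivot 4 → sign +
step 2: pivot -3 → sign −
step 3: pivot -2/3 → sign −
step 4: pivot -1/2 → sign −
signature = (1, 4, 0)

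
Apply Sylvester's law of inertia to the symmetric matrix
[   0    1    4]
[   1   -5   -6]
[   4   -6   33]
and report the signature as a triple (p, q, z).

step 0: pivot -5 → sign −
step 1: pivot 1/5 → sign +
step 2: pivot 1 → sign +
signature = (2, 1, 0)

Answer: (2, 1, 0)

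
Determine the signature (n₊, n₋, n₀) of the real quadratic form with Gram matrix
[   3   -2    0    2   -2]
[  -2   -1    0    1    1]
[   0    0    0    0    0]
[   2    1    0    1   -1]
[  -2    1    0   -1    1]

Answer: (2, 2, 1)

Derivation:
step 0: pivot 3 → sign +
step 1: pivot -7/3 → sign −
step 2: pivot 2 → sign +
step 3: pivot -2/7 → sign −
step 4: row/col 4 already zero → sign 0
signature = (2, 2, 1)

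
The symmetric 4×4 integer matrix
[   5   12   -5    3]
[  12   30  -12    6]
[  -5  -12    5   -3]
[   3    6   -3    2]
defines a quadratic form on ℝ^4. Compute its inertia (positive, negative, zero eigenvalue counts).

Answer: (2, 1, 1)

Derivation:
step 0: pivot 5 → sign +
step 1: pivot 6/5 → sign +
step 2: pivot -1 → sign −
step 3: row/col 3 already zero → sign 0
signature = (2, 1, 1)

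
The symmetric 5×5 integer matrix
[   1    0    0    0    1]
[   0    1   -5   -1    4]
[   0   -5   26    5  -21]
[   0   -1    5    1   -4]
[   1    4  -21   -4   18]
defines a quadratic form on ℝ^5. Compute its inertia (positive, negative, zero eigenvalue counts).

Answer: (3, 0, 2)

Derivation:
step 0: pivot 1 → sign +
step 1: pivot 1 → sign +
step 2: pivot 1 → sign +
step 3: row/col 3 already zero → sign 0
step 4: row/col 4 already zero → sign 0
signature = (3, 0, 2)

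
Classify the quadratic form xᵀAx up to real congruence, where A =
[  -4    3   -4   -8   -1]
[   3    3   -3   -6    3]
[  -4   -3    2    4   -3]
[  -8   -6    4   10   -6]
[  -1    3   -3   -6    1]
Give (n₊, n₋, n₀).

Answer: (3, 2, 0)

Derivation:
step 0: pivot -4 → sign −
step 1: pivot 21/4 → sign +
step 2: pivot -6/7 → sign −
step 3: pivot 2 → sign +
step 4: pivot 2/3 → sign +
signature = (3, 2, 0)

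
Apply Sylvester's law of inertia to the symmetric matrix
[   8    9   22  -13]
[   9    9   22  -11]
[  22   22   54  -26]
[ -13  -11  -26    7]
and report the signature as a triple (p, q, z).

Answer: (2, 2, 0)

Derivation:
step 0: pivot 8 → sign +
step 1: pivot -9/8 → sign −
step 2: pivot 2/9 → sign +
step 3: pivot -6 → sign −
signature = (2, 2, 0)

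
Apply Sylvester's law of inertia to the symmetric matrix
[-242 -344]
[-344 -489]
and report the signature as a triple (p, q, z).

Answer: (0, 2, 0)

Derivation:
step 0: pivot -242 → sign −
step 1: pivot -1/121 → sign −
signature = (0, 2, 0)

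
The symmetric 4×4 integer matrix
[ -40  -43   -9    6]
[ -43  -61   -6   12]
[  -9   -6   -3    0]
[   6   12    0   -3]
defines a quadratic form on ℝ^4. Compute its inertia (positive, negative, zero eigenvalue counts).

Answer: (0, 3, 1)

Derivation:
step 0: pivot -40 → sign −
step 1: pivot -591/40 → sign −
step 2: pivot -12/197 → sign −
step 3: row/col 3 already zero → sign 0
signature = (0, 3, 1)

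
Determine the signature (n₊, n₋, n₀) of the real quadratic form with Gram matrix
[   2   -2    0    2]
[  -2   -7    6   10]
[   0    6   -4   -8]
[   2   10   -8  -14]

step 0: pivot 2 → sign +
step 1: pivot -9 → sign −
step 2: row/col 2 already zero → sign 0
step 3: row/col 3 already zero → sign 0
signature = (1, 1, 2)

Answer: (1, 1, 2)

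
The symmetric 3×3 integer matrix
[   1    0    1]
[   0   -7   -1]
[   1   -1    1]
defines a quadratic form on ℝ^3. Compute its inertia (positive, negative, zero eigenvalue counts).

step 0: pivot 1 → sign +
step 1: pivot -7 → sign −
step 2: pivot 1/7 → sign +
signature = (2, 1, 0)

Answer: (2, 1, 0)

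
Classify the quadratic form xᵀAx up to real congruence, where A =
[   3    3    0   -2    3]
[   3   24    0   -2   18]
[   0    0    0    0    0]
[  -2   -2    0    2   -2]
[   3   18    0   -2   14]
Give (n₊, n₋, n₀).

step 0: pivot 3 → sign +
step 1: pivot 21 → sign +
step 2: pivot 2/3 → sign +
step 3: pivot 2/7 → sign +
step 4: row/col 4 already zero → sign 0
signature = (4, 0, 1)

Answer: (4, 0, 1)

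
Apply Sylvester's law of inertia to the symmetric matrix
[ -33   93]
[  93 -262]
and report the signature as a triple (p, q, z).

Answer: (1, 1, 0)

Derivation:
step 0: pivot -33 → sign −
step 1: pivot 1/11 → sign +
signature = (1, 1, 0)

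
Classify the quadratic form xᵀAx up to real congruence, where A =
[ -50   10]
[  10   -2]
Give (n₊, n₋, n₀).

step 0: pivot -50 → sign −
step 1: row/col 1 already zero → sign 0
signature = (0, 1, 1)

Answer: (0, 1, 1)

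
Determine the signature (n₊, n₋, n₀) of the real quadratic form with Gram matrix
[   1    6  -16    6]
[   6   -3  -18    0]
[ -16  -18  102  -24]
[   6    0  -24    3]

Answer: (3, 1, 0)

Derivation:
step 0: pivot 1 → sign +
step 1: pivot -39 → sign −
step 2: pivot 2 → sign +
step 3: pivot 3/13 → sign +
signature = (3, 1, 0)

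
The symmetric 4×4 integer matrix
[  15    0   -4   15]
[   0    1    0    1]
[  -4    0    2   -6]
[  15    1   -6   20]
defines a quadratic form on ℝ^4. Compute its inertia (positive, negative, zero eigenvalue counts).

Answer: (3, 1, 0)

Derivation:
step 0: pivot 15 → sign +
step 1: pivot 1 → sign +
step 2: pivot 14/15 → sign +
step 3: pivot -2/7 → sign −
signature = (3, 1, 0)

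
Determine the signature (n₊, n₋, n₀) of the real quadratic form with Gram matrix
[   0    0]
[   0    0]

step 0: row/col 0 already zero → sign 0
step 1: row/col 1 already zero → sign 0
signature = (0, 0, 2)

Answer: (0, 0, 2)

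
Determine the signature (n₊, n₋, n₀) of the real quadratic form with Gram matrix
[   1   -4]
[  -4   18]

step 0: pivot 1 → sign +
step 1: pivot 2 → sign +
signature = (2, 0, 0)

Answer: (2, 0, 0)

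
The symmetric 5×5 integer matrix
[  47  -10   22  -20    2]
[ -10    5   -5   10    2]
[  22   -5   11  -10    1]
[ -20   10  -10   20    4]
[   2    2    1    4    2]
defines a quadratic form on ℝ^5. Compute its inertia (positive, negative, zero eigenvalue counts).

Answer: (3, 1, 1)

Derivation:
step 0: pivot 47 → sign +
step 1: pivot 135/47 → sign +
step 2: pivot 2/3 → sign +
step 3: pivot -3/10 → sign −
step 4: row/col 4 already zero → sign 0
signature = (3, 1, 1)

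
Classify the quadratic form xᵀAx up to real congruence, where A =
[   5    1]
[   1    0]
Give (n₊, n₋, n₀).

Answer: (1, 1, 0)

Derivation:
step 0: pivot 5 → sign +
step 1: pivot -1/5 → sign −
signature = (1, 1, 0)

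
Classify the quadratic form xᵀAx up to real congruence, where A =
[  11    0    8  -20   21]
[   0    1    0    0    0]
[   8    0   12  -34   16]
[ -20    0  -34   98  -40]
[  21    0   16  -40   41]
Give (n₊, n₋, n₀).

step 0: pivot 11 → sign +
step 1: pivot 1 → sign +
step 2: pivot 68/11 → sign +
step 3: pivot 7/17 → sign +
step 4: pivot 2/7 → sign +
signature = (5, 0, 0)

Answer: (5, 0, 0)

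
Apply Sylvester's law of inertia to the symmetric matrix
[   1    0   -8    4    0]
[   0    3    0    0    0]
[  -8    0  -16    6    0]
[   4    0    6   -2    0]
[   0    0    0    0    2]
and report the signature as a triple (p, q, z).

step 0: pivot 1 → sign +
step 1: pivot 3 → sign +
step 2: pivot -80 → sign −
step 3: pivot 1/20 → sign +
step 4: pivot 2 → sign +
signature = (4, 1, 0)

Answer: (4, 1, 0)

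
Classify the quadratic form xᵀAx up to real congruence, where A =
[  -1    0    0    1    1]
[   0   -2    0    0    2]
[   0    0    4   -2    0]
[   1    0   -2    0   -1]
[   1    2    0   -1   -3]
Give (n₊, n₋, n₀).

step 0: pivot -1 → sign −
step 1: pivot -2 → sign −
step 2: pivot 4 → sign +
step 3: row/col 3 already zero → sign 0
step 4: row/col 4 already zero → sign 0
signature = (1, 2, 2)

Answer: (1, 2, 2)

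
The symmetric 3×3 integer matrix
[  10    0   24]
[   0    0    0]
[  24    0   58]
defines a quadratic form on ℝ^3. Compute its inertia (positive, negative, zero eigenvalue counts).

Answer: (2, 0, 1)

Derivation:
step 0: pivot 10 → sign +
step 1: pivot 2/5 → sign +
step 2: row/col 2 already zero → sign 0
signature = (2, 0, 1)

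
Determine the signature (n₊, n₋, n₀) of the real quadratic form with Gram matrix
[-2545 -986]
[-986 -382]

step 0: pivot -2545 → sign −
step 1: pivot 6/2545 → sign +
signature = (1, 1, 0)

Answer: (1, 1, 0)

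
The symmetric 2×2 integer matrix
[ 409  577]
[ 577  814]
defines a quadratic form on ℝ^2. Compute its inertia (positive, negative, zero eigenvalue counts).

step 0: pivot 409 → sign +
step 1: pivot -3/409 → sign −
signature = (1, 1, 0)

Answer: (1, 1, 0)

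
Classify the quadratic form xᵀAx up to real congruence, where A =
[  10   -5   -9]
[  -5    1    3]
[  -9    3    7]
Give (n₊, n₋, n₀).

step 0: pivot 10 → sign +
step 1: pivot -3/2 → sign −
step 2: pivot 2/5 → sign +
signature = (2, 1, 0)

Answer: (2, 1, 0)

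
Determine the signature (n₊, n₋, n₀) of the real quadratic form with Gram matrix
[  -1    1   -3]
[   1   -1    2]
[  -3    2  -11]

step 0: pivot -1 → sign −
step 1: pivot -2 → sign −
step 2: pivot 1/2 → sign +
signature = (1, 2, 0)

Answer: (1, 2, 0)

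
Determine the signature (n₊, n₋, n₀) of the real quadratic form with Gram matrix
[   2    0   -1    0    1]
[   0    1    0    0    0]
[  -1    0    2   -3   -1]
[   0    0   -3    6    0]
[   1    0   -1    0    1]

Answer: (4, 1, 0)

Derivation:
step 0: pivot 2 → sign +
step 1: pivot 1 → sign +
step 2: pivot 3/2 → sign +
step 3: pivot 1/3 → sign +
step 4: pivot -3 → sign −
signature = (4, 1, 0)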